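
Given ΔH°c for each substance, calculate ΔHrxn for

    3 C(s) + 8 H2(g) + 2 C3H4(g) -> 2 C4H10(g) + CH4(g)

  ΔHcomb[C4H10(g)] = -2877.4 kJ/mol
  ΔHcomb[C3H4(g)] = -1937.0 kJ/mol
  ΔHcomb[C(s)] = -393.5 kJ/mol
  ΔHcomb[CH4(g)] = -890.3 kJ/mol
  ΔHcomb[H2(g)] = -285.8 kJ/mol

Using ΔH = Σ nΔHc°(reactants) − Σ nΔHc°(products):
= [3·(-393.5) + 8·(-285.8) + 2·(-1937.0)] − [2·(-2877.4) + 1·(-890.3)]
= -695.8 kJ/mol

ΔHrxn = -695.8 kJ/mol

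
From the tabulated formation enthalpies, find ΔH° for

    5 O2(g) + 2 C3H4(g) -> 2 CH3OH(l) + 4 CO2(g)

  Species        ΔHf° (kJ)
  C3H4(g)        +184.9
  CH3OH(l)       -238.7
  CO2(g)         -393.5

ΔH° = -2421.2 kJ

ΔH°rxn = Σ nΔHf°(products) − Σ nΔHf°(reactants).
Products: 2·(-238.7) + 4·(-393.5) = -2051.4
Reactants: 5·(+0.0) + 2·(+184.9) = +369.8
ΔH° = (-2051.4) − (+369.8) = -2421.2 kJ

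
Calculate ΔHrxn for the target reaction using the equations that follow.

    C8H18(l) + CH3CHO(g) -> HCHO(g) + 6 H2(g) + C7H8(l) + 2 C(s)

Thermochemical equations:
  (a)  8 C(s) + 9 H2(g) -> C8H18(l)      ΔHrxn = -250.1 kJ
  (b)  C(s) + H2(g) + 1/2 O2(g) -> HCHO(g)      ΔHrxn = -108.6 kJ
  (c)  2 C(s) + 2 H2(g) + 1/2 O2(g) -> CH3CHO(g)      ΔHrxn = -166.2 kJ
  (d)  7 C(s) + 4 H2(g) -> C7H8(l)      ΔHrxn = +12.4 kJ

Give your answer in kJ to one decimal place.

ΔHrxn = 320.1 kJ

(a) reversed (C8H18(l) must end up as a reactant): +250.1 kJ
(b) as written (HCHO(g) already on the product side): -108.6 kJ
(c) reversed (reverse to put CH3CHO(g) on the reactant side): +166.2 kJ
(d) as written (C7H8(l) already on the product side): +12.4 kJ
ΔHrxn = (-1)·(-250.1) + (1)·(-108.6) + (-1)·(-166.2) + (1)·(+12.4) = 320.1 kJ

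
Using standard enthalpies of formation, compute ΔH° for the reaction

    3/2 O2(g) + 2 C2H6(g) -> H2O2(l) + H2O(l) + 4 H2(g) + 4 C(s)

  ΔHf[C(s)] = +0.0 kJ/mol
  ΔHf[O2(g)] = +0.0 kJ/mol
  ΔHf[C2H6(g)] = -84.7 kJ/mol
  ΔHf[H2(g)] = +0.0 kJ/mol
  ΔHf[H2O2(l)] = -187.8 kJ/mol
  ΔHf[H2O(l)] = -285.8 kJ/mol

ΔH°rxn = Σ nΔHf°(products) − Σ nΔHf°(reactants).
Products: 1·(-187.8) + 1·(-285.8) + 4·(+0.0) + 4·(+0.0) = -473.6
Reactants: 3/2·(+0.0) + 2·(-84.7) = -169.4
ΔH° = (-473.6) − (-169.4) = -304.2 kJ/mol

ΔH° = -304.2 kJ/mol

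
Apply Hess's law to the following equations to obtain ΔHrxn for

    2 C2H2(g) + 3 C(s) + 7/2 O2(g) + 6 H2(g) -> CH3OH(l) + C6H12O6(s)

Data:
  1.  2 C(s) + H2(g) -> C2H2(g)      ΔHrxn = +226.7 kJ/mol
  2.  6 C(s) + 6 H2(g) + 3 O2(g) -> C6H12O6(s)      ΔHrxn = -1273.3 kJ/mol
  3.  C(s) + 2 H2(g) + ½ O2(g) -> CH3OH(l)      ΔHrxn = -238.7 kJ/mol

ΔHrxn = -1965.4 kJ/mol

eq. 1 reversed and × 2 (reverse to put C2H2(g) on the reactant side; scale by 2 for the 2 C2H2(g)): (-2)·(+226.7) = -453.4 kJ/mol
eq. 2 as written (C6H12O6(s) already on the product side): -1273.3 kJ/mol
eq. 3 as written (CH3OH(l) already on the product side): -238.7 kJ/mol
ΔHrxn = (-2)·(+226.7) + (1)·(-1273.3) + (1)·(-238.7) = -1965.4 kJ/mol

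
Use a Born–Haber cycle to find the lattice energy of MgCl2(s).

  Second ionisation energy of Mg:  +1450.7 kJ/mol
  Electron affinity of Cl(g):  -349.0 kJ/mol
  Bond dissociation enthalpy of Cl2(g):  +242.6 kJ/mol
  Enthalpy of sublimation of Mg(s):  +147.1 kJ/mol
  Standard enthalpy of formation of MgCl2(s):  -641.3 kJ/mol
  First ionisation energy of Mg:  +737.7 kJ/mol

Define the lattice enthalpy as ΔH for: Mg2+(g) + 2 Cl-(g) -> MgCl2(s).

ΔHf° = 1·ΔHsub + 1·(ΣIE) + 1·D(Cl2) + 2·EA + U
-641.3 = 1·(+147.1) + 1·(+2188.4) + 1·(+242.6) + 2·(-349.0) + U
U = -641.3 − (+1880.1) = -2521.4 kJ/mol

U = -2521.4 kJ/mol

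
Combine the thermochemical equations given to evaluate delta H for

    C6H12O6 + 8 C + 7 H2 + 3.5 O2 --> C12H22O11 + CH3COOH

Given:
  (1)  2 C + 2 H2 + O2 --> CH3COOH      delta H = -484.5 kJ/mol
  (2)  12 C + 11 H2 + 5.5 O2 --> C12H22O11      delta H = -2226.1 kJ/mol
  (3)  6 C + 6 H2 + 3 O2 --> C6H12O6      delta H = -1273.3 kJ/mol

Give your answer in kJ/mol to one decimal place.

delta H = -1437.3 kJ/mol

(1) as written (CH3COOH already on the product side): -484.5 kJ/mol
(2) as written (C12H22O11 already on the product side): -2226.1 kJ/mol
(3) reversed (C6H12O6 must end up as a reactant): +1273.3 kJ/mol
Summing the manipulated equations, delta H = (1)·(-484.5) + (1)·(-2226.1) + (-1)·(-1273.3) = -1437.3 kJ/mol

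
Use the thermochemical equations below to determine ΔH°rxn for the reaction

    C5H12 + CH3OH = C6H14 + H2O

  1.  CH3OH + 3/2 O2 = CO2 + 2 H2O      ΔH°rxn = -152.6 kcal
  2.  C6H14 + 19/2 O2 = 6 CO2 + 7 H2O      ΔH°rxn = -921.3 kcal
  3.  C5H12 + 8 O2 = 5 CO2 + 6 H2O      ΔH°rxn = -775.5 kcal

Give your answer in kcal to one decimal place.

eq. 1 as written: -152.6 kcal
eq. 2 reversed: +921.3 kcal
eq. 3 as written: -775.5 kcal
Since enthalpy is a state function, ΔH°rxn = (1)·(-152.6) + (-1)·(-921.3) + (1)·(-775.5) = -6.8 kcal

ΔH°rxn = -6.8 kcal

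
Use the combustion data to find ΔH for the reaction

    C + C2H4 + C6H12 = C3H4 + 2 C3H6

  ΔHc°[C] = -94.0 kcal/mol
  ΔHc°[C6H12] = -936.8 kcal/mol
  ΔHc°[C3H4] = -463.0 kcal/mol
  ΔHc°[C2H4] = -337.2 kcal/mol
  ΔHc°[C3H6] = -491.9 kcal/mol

Using ΔH = Σ nΔHc°(reactants) − Σ nΔHc°(products):
= [1·(-94.0) + 1·(-337.2) + 1·(-936.8)] − [1·(-463.0) + 2·(-491.9)]
= 78.8 kcal/mol

ΔH = 78.8 kcal/mol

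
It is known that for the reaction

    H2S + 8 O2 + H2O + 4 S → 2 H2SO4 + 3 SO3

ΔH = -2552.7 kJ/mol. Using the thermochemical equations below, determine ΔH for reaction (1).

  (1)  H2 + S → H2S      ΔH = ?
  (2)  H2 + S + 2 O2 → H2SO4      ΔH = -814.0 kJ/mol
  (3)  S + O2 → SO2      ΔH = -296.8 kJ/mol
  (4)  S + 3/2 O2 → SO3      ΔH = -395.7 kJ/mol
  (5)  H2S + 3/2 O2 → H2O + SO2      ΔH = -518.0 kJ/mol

(1) reversed and × 2: contributes −2·x
(2) × 2: (2)·(-814.0) = -1628.0 kJ/mol
(3) as written: -296.8 kJ/mol
(4) × 3: (3)·(-395.7) = -1187.1 kJ/mol
(5) reversed: +518.0 kJ/mol
-2552.7 = (-1628.0) + (-296.8) + (-1187.1) + (+518.0) − 2·x
x = (-2552.7 − (-2593.9)) / (-2) = -20.6 kJ/mol

ΔH = -20.6 kJ/mol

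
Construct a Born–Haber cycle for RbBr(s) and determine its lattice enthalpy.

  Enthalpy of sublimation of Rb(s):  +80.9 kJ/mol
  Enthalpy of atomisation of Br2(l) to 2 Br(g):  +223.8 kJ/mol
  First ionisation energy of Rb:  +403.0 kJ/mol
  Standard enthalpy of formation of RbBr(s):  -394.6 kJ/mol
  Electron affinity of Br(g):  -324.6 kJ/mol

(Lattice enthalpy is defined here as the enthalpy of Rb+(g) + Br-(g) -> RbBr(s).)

ΔHf° = 1·ΔHsub + 1·(ΣIE) + 1/2·D(Br2) + 1·EA + U
-394.6 = 1·(+80.9) + 1·(+403.0) + 1/2·(+223.8) + 1·(-324.6) + U
U = -394.6 − (+271.2) = -665.8 kJ/mol

U = -665.8 kJ/mol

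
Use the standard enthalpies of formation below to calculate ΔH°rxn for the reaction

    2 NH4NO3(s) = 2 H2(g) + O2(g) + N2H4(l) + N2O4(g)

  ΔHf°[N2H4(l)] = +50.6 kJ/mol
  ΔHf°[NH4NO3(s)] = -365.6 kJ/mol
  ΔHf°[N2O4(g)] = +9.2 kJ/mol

ΔH°rxn = Σ nΔHf°(products) − Σ nΔHf°(reactants).
Products: 2·(+0.0) + 1·(+0.0) + 1·(+50.6) + 1·(+9.2) = +59.8
Reactants: 2·(-365.6) = -731.2
ΔH°rxn = (+59.8) − (-731.2) = 791.0 kJ/mol

ΔH°rxn = 791.0 kJ/mol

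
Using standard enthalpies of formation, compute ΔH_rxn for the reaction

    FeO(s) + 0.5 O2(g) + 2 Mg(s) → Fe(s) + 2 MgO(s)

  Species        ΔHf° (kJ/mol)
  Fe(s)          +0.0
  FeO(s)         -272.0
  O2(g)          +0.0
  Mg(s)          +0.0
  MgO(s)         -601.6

ΔH_rxn = -931.2 kJ/mol

Products: 1·(+0.0) + 2·(-601.6) = -1203.2
Reactants: 1·(-272.0) + 1/2·(+0.0) + 2·(+0.0) = -272.0
ΔH_rxn = (-1203.2) − (-272.0) = -931.2 kJ/mol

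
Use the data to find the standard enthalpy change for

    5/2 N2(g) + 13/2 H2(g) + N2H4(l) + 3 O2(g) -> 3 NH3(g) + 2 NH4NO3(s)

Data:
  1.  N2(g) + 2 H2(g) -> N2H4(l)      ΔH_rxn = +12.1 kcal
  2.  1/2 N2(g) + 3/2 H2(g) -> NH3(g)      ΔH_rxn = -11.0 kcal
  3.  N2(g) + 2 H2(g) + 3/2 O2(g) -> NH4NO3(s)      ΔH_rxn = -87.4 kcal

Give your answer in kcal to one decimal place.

ΔH_rxn = -219.9 kcal

eq. 1 reversed (reverse to put N2H4(l) on the reactant side): -12.1 kcal
eq. 2 × 3 (×3 to match 3 NH3(g) in the target): (3)·(-11.0) = -33.0 kcal
eq. 3 × 2 (scale by 2 for the 2 NH4NO3(s)): (2)·(-87.4) = -174.8 kcal
Combining the equations, ΔH_rxn = (-1)·(+12.1) + (3)·(-11.0) + (2)·(-87.4) = -219.9 kcal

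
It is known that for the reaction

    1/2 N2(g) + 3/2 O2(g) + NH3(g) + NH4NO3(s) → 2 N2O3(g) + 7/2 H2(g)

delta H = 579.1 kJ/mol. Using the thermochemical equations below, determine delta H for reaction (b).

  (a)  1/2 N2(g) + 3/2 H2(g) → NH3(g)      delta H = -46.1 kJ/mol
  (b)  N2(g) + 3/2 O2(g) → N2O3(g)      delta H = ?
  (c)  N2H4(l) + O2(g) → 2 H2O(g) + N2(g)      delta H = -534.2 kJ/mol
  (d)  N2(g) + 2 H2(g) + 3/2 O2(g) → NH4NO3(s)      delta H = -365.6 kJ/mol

(a) reversed (reverse to put NH3(g) on the reactant side): +46.1 kJ/mol
(b) × 2 (×2 to match 2 N2O3(g) in the target): contributes 2·x
(c): not needed (N2H4(l) appears nowhere else).
(d) reversed (reverse to put NH4NO3(s) on the reactant side): +365.6 kJ/mol
+579.1 = (+46.1) + (+365.6) + 2·x
x = (+579.1 − (+411.7)) / (2) = 83.7 kJ/mol

delta H = 83.7 kJ/mol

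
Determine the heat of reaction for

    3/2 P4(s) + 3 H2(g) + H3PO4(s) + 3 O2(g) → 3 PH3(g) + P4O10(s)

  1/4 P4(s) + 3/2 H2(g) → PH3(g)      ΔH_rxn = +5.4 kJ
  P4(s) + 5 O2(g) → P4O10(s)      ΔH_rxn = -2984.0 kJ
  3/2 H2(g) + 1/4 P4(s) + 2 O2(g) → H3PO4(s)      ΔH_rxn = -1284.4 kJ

ΔH_rxn = -1683.4 kJ

equation 1 × 3 (scale by 3 for the 3 PH3(g)): (3)·(+5.4) = +16.2 kJ
equation 2 as written (P4O10(s) already on the product side): -2984.0 kJ
equation 3 reversed (reverse to put H3PO4(s) on the reactant side): +1284.4 kJ
By Hess's law, ΔH_rxn = (3)·(+5.4) + (1)·(-2984.0) + (-1)·(-1284.4) = -1683.4 kJ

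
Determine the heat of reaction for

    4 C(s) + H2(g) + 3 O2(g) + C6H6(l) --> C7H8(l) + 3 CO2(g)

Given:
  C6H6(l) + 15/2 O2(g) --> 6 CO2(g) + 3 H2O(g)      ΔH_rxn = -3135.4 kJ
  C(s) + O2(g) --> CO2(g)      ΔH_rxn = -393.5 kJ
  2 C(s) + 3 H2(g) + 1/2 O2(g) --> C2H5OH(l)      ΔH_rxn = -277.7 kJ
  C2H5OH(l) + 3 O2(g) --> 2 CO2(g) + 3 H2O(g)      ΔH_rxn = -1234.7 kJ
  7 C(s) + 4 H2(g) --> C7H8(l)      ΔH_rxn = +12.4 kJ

equation 1 as written: -3135.4 kJ
equation 2 reversed: +393.5 kJ
equation 3 reversed: +277.7 kJ
equation 4 reversed: +1234.7 kJ
equation 5 as written: +12.4 kJ
Since enthalpy is a state function, ΔH_rxn = (-3135.4) + (+393.5) + (+277.7) + (+1234.7) + (+12.4) = -1217.1 kJ

ΔH_rxn = -1217.1 kJ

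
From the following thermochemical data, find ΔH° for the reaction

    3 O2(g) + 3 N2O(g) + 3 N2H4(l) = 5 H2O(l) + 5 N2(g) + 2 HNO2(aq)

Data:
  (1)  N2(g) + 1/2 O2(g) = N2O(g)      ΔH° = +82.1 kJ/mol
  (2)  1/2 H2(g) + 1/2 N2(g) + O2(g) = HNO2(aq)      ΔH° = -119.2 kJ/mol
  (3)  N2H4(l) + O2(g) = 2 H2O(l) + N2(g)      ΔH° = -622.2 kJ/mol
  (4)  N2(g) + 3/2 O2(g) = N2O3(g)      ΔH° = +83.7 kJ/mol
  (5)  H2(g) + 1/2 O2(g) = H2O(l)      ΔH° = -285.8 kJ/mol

ΔH° = -2065.5 kJ/mol

(1) reversed and × 3 (reverse to put N2O(g) on the reactant side; scale by 3 for the 3 N2O(g)): (-3)·(+82.1) = -246.3 kJ/mol
(2) × 2 (×2 to match 2 HNO2(aq) in the target): (2)·(-119.2) = -238.4 kJ/mol
(3) × 3 (scale by 3 for the 3 N2H4(l)): (3)·(-622.2) = -1866.6 kJ/mol
(4): not needed (N2O3(g) appears nowhere else).
(5) reversed: +285.8 kJ/mol
Combining the equations, ΔH° = (-3)·(+82.1) + (2)·(-119.2) + (3)·(-622.2) + (-1)·(-285.8) = -2065.5 kJ/mol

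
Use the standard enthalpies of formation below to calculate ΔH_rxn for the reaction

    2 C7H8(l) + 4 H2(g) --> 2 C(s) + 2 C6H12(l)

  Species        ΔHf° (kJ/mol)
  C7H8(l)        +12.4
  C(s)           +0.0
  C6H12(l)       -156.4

ΔH_rxn = -337.6 kJ/mol

Products: 2·(+0.0) + 2·(-156.4) = -312.8
Reactants: 2·(+12.4) + 4·(+0.0) = +24.8
ΔH_rxn = (-312.8) − (+24.8) = -337.6 kJ/mol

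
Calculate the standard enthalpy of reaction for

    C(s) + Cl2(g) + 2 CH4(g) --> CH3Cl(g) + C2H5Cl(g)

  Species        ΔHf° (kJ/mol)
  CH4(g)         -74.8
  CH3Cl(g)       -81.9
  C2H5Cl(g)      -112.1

ΔH_rxn = -44.4 kJ/mol

Products: 1·(-81.9) + 1·(-112.1) = -194.0
Reactants: 1·(+0.0) + 1·(+0.0) + 2·(-74.8) = -149.6
ΔH_rxn = (-194.0) − (-149.6) = -44.4 kJ/mol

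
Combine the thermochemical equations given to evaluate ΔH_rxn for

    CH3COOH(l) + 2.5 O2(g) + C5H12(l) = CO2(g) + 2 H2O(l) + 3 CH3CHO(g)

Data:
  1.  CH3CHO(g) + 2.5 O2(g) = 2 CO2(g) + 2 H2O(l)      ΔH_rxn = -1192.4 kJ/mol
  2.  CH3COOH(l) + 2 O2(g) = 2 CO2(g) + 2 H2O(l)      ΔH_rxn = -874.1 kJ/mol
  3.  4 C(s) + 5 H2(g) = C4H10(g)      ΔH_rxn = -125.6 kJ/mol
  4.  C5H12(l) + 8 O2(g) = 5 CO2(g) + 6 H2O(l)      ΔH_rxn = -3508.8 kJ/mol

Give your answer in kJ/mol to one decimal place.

ΔH_rxn = -805.7 kJ/mol

eq. 1 reversed and × 3 (CH3CHO(g) must end up as a product; scale by 3 for the 3 CH3CHO(g)): (-3)·(-1192.4) = +3577.2 kJ/mol
eq. 2 as written (CH3COOH(l) already on the reactant side): -874.1 kJ/mol
eq. 3: not needed (C4H10(g) appears nowhere else).
eq. 4 as written (C5H12(l) already on the reactant side): -3508.8 kJ/mol
ΔH_rxn = (-3)·(-1192.4) + (1)·(-874.1) + (1)·(-3508.8) = -805.7 kJ/mol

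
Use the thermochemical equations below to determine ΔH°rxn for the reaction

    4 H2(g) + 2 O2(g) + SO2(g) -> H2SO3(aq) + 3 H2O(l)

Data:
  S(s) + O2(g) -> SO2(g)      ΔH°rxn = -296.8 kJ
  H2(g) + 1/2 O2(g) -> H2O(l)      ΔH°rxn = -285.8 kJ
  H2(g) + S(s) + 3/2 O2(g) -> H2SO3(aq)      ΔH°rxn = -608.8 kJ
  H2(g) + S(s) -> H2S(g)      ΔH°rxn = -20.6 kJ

equation 1 reversed (SO2(g) must end up as a reactant): +296.8 kJ
equation 2 × 3 (scale by 3 for the 3 H2O(l)): (3)·(-285.8) = -857.4 kJ
equation 3 as written (H2SO3(aq) already on the product side): -608.8 kJ
equation 4: not needed (H2S(g) appears nowhere else).
Combining the equations, ΔH°rxn = (-1)·(-296.8) + (3)·(-285.8) + (1)·(-608.8) = -1169.4 kJ

ΔH°rxn = -1169.4 kJ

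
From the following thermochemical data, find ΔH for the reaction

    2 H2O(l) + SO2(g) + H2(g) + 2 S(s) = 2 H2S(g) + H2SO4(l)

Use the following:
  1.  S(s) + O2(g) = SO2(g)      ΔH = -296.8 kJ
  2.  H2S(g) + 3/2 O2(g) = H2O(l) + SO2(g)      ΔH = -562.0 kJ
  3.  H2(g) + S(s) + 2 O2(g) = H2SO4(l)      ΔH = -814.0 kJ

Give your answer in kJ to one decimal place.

eq. 1 as written: -296.8 kJ
eq. 2 reversed and × 2 (reverse to put H2S(g) on the product side; ×2 to match 2 H2S(g) in the target): (-2)·(-562.0) = +1124.0 kJ
eq. 3 as written (H2SO4(l) already on the product side): -814.0 kJ
Summing the manipulated equations, ΔH = (1)·(-296.8) + (-2)·(-562.0) + (1)·(-814.0) = 13.2 kJ

ΔH = 13.2 kJ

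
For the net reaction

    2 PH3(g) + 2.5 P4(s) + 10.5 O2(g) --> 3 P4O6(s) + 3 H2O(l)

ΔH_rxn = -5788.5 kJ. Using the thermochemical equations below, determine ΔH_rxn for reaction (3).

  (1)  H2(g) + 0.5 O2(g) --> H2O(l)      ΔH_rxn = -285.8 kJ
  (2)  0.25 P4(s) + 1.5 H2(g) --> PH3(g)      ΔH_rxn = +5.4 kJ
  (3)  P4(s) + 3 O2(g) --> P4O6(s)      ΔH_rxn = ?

ΔH_rxn = -1640.1 kJ

(1) × 3: (3)·(-285.8) = -857.4 kJ
(2) reversed and × 2: (-2)·(+5.4) = -10.8 kJ
(3) × 3: contributes 3·x
-5788.5 = (-857.4) + (-10.8) + 3·x
x = (-5788.5 − (-868.2)) / (3) = -1640.1 kJ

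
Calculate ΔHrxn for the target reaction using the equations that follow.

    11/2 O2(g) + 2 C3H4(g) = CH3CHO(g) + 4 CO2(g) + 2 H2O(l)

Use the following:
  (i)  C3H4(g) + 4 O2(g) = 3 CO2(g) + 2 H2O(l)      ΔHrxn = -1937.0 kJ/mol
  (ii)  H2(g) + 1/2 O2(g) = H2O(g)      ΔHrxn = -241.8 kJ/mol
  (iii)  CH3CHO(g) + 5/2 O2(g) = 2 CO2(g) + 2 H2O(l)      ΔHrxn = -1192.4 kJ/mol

ΔHrxn = -2681.6 kJ/mol

(i) × 2 (×2 to match 2 C3H4(g) in the target): (2)·(-1937.0) = -3874.0 kJ/mol
(ii): not needed (H2O(g) appears nowhere else).
(iii) reversed (CH3CHO(g) must end up as a product): +1192.4 kJ/mol
Combining the equations, ΔHrxn = (2)·(-1937.0) + (-1)·(-1192.4) = -2681.6 kJ/mol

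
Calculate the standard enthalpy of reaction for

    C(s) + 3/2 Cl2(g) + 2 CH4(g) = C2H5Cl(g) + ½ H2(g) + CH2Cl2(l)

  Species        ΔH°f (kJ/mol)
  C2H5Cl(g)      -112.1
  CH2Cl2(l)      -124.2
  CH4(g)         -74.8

ΔH°rxn = -86.7 kJ/mol

Products: 1·(-112.1) + 1/2·(+0.0) + 1·(-124.2) = -236.3
Reactants: 1·(+0.0) + 3/2·(+0.0) + 2·(-74.8) = -149.6
ΔH°rxn = (-236.3) − (-149.6) = -86.7 kJ/mol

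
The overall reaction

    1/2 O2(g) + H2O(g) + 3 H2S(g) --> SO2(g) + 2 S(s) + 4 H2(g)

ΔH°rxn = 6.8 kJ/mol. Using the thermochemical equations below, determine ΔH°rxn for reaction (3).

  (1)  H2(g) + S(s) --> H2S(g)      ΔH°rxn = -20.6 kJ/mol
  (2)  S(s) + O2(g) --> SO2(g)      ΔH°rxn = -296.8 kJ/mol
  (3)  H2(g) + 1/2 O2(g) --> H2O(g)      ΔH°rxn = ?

(1) reversed and × 3 (reverse to put H2S(g) on the reactant side; scale by 3 for the 3 H2S(g)): (-3)·(-20.6) = +61.8 kJ/mol
(2) as written (SO2(g) already on the product side): -296.8 kJ/mol
(3) reversed (reverse to put H2O(g) on the reactant side): contributes −x
+6.8 = (+61.8) + (-296.8) − x
x = (+6.8 − (-235.0)) / (-1) = -241.8 kJ/mol

ΔH°rxn = -241.8 kJ/mol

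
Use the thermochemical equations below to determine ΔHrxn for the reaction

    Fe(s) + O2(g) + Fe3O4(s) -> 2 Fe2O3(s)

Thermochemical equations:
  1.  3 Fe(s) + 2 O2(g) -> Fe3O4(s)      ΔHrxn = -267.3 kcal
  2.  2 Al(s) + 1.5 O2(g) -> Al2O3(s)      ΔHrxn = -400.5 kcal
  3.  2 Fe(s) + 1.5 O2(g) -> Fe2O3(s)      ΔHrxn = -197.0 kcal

eq. 1 reversed: +267.3 kcal
eq. 2: not needed.
eq. 3 × 2: (2)·(-197.0) = -394.0 kcal
ΔHrxn = (+267.3) + (-394.0) = -126.7 kcal

ΔHrxn = -126.7 kcal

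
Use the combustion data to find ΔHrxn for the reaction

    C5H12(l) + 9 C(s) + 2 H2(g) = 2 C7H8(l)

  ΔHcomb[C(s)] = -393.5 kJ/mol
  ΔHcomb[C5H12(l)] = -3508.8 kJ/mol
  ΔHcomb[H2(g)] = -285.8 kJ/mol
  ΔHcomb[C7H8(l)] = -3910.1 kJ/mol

ΔHrxn = 198.3 kJ/mol

Using ΔH = Σ nΔHc°(reactants) − Σ nΔHc°(products):
= [1·(-3508.8) + 9·(-393.5) + 2·(-285.8)] − [2·(-3910.1)]
= 198.3 kJ/mol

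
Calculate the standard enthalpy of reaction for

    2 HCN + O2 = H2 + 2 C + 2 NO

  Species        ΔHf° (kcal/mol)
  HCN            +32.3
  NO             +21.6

Products: 1·(+0.0) + 2·(+0.0) + 2·(+21.6) = +43.2
Reactants: 2·(+32.3) + 1·(+0.0) = +64.6
ΔH° = (+43.2) − (+64.6) = -21.4 kcal/mol

ΔH° = -21.4 kcal/mol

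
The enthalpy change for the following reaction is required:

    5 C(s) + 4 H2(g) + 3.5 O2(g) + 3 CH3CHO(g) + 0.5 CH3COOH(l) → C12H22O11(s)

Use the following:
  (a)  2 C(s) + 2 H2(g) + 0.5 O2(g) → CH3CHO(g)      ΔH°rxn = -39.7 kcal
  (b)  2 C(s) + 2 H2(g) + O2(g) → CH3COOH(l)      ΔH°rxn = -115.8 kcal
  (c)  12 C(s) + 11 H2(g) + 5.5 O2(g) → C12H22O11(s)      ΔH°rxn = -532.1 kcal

(a) reversed and × 3 (reverse to put CH3CHO(g) on the reactant side; ×3 to match 3 CH3CHO(g) in the target): (-3)·(-39.7) = +119.1 kcal
(b) reversed and × 1/2 (CH3COOH(l) must end up as a reactant; ×1/2 to match 1/2 CH3COOH(l) in the target): (-1/2)·(-115.8) = +57.9 kcal
(c) as written (C12H22O11(s) already on the product side): -532.1 kcal
Since enthalpy is a state function, ΔH°rxn = (+119.1) + (+57.9) + (-532.1) = -355.1 kcal

ΔH°rxn = -355.1 kcal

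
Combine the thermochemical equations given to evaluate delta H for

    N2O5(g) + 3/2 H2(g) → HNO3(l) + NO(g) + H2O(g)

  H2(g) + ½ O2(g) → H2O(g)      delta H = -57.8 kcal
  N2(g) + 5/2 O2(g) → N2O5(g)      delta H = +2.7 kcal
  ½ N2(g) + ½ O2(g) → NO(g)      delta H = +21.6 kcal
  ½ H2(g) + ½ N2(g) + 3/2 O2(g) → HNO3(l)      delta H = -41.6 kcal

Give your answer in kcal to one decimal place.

equation 1 as written: -57.8 kcal
equation 2 reversed: -2.7 kcal
equation 3 as written: +21.6 kcal
equation 4 as written: -41.6 kcal
delta H = (1)·(-57.8) + (-1)·(+2.7) + (1)·(+21.6) + (1)·(-41.6) = -80.5 kcal

delta H = -80.5 kcal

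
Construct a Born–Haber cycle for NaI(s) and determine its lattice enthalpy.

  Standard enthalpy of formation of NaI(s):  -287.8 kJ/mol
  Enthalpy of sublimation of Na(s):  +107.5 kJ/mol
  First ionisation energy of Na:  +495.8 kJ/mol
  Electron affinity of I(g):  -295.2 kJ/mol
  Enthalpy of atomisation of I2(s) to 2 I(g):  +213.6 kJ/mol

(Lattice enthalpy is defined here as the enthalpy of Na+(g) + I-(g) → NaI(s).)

U = -702.7 kJ/mol

ΔHf° = 1·ΔHsub + 1·(ΣIE) + 1/2·D(I2) + 1·EA + U
-287.8 = 1·(+107.5) + 1·(+495.8) + 1/2·(+213.6) + 1·(-295.2) + U
U = -287.8 − (+414.9) = -702.7 kJ/mol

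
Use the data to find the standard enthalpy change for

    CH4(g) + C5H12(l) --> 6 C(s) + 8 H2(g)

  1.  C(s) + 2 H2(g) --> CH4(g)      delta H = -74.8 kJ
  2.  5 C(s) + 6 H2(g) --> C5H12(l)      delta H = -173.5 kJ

eq. 1 reversed (reverse to put CH4(g) on the reactant side): +74.8 kJ
eq. 2 reversed (C5H12(l) must end up as a reactant): +173.5 kJ
delta H = (+74.8) + (+173.5) = 248.3 kJ

delta H = 248.3 kJ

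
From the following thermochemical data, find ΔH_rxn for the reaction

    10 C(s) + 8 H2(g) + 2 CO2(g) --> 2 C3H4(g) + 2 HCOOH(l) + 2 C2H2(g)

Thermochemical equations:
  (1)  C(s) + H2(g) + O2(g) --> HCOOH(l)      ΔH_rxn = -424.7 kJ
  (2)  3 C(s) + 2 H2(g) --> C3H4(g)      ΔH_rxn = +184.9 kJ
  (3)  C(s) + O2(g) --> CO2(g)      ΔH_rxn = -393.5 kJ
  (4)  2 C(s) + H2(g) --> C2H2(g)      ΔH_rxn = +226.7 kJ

ΔH_rxn = 760.8 kJ

(1) × 2 (scale by 2 for the 2 HCOOH(l)): (2)·(-424.7) = -849.4 kJ
(2) × 2 (×2 to match 2 C3H4(g) in the target): (2)·(+184.9) = +369.8 kJ
(3) reversed and × 2 (CO2(g) must end up as a reactant; scale by 2 for the 2 CO2(g)): (-2)·(-393.5) = +787.0 kJ
(4) × 2 (×2 to match 2 C2H2(g) in the target): (2)·(+226.7) = +453.4 kJ
Combining the equations, ΔH_rxn = (-849.4) + (+369.8) + (+787.0) + (+453.4) = 760.8 kJ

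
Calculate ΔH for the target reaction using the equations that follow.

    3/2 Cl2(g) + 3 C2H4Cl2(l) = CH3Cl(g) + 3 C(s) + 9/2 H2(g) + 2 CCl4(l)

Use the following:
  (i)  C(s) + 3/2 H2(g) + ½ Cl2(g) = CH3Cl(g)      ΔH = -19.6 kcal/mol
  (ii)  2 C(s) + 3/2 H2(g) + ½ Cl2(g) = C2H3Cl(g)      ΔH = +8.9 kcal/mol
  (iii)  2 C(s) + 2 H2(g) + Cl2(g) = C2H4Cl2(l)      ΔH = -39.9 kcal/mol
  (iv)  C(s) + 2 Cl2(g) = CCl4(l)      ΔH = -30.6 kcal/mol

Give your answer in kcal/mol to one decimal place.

ΔH = 38.9 kcal/mol

(i) as written (CH3Cl(g) already on the product side): -19.6 kcal/mol
(ii): not needed (C2H3Cl(g) appears nowhere else).
(iii) reversed and × 3 (C2H4Cl2(l) must end up as a reactant; ×3 to match 3 C2H4Cl2(l) in the target): (-3)·(-39.9) = +119.7 kcal/mol
(iv) × 2 (scale by 2 for the 2 CCl4(l)): (2)·(-30.6) = -61.2 kcal/mol
ΔH = (-19.6) + (+119.7) + (-61.2) = 38.9 kcal/mol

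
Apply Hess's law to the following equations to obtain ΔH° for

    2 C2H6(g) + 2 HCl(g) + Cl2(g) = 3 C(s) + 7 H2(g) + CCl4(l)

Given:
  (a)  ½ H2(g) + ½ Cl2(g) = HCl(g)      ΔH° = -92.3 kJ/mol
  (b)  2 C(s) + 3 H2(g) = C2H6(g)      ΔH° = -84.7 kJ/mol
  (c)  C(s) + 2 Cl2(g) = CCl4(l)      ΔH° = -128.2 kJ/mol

(a) reversed and × 2 (HCl(g) must end up as a reactant; scale by 2 for the 2 HCl(g)): (-2)·(-92.3) = +184.6 kJ/mol
(b) reversed and × 2 (C2H6(g) must end up as a reactant; ×2 to match 2 C2H6(g) in the target): (-2)·(-84.7) = +169.4 kJ/mol
(c) as written (CCl4(l) already on the product side): -128.2 kJ/mol
ΔH° = (+184.6) + (+169.4) + (-128.2) = 225.8 kJ/mol

ΔH° = 225.8 kJ/mol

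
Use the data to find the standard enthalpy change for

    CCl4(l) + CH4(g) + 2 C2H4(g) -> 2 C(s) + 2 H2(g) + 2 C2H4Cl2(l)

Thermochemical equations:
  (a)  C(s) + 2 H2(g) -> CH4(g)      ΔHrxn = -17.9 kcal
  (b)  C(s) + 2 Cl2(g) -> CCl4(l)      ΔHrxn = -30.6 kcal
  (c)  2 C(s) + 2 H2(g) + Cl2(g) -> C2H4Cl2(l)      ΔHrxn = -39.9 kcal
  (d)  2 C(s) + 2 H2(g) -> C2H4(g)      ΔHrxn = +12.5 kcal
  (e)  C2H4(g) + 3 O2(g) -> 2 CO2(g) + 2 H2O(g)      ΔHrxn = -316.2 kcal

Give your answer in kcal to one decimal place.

(a) reversed: +17.9 kcal
(b) reversed: +30.6 kcal
(c) × 2: (2)·(-39.9) = -79.8 kcal
(d) reversed and × 2: (-2)·(+12.5) = -25.0 kcal
(e): not needed.
ΔHrxn = (+17.9) + (+30.6) + (-79.8) + (-25.0) = -56.3 kcal

ΔHrxn = -56.3 kcal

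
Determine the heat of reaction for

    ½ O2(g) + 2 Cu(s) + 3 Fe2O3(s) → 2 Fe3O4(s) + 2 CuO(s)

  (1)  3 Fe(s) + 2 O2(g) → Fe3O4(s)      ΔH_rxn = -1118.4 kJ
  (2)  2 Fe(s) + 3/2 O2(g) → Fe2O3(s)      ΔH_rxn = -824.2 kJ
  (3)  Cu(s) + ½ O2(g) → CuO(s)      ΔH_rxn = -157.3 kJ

(1) × 2 (×2 to match 2 Fe3O4(s) in the target): (2)·(-1118.4) = -2236.8 kJ
(2) reversed and × 3 (reverse to put Fe2O3(s) on the reactant side; ×3 to match 3 Fe2O3(s) in the target): (-3)·(-824.2) = +2472.6 kJ
(3) × 2 (×2 to match 2 CuO(s) in the target): (2)·(-157.3) = -314.6 kJ
Combining the equations, ΔH_rxn = (2)·(-1118.4) + (-3)·(-824.2) + (2)·(-157.3) = -78.8 kJ

ΔH_rxn = -78.8 kJ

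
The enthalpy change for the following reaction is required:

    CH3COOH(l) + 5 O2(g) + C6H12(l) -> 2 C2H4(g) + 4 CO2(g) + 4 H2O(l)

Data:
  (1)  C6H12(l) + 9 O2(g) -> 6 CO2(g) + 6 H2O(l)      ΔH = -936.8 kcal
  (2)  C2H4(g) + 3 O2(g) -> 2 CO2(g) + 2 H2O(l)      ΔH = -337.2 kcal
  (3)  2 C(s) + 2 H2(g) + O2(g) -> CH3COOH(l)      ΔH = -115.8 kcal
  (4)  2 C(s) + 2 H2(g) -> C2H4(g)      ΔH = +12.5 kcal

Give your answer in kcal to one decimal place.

ΔH = -471.3 kcal

(1) as written: -936.8 kcal
(2) reversed: +337.2 kcal
(3) reversed: +115.8 kcal
(4) as written: +12.5 kcal
Summing the manipulated equations, ΔH = (-936.8) + (+337.2) + (+115.8) + (+12.5) = -471.3 kcal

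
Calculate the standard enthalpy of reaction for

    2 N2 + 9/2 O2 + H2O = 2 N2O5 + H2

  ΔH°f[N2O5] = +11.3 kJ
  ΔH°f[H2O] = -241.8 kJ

ΔHrxn = 264.4 kJ

ΔH°rxn = Σ nΔHf°(products) − Σ nΔHf°(reactants).
Products: 2·(+11.3) + 1·(+0.0) = +22.6
Reactants: 2·(+0.0) + 9/2·(+0.0) + 1·(-241.8) = -241.8
ΔHrxn = (+22.6) − (-241.8) = 264.4 kJ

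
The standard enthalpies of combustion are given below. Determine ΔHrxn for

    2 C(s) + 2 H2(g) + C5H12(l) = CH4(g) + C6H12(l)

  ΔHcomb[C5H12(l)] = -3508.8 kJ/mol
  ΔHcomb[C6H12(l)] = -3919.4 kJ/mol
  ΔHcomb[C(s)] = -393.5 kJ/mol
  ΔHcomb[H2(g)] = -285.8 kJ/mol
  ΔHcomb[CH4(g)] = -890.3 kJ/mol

Using ΔH = Σ nΔHc°(reactants) − Σ nΔHc°(products):
= [2·(-393.5) + 2·(-285.8) + 1·(-3508.8)] − [1·(-890.3) + 1·(-3919.4)]
= -57.7 kJ/mol

ΔHrxn = -57.7 kJ/mol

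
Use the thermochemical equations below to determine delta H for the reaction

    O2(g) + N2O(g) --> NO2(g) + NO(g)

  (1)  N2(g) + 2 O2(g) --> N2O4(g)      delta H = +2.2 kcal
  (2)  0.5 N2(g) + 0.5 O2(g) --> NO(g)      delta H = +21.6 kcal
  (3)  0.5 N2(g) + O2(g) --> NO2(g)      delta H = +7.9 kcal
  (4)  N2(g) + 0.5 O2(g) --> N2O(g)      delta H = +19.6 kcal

(1): not needed.
(2) as written: +21.6 kcal
(3) as written: +7.9 kcal
(4) reversed: -19.6 kcal
Since enthalpy is a state function, delta H = (1)·(+21.6) + (1)·(+7.9) + (-1)·(+19.6) = 9.9 kcal

delta H = 9.9 kcal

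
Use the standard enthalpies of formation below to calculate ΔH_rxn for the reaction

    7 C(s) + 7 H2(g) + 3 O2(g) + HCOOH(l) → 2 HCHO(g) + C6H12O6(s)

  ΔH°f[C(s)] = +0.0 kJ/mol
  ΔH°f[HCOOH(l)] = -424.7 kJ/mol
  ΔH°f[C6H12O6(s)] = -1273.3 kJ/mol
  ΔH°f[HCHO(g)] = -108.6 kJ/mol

ΔH_rxn = -1065.8 kJ/mol

Products: 2·(-108.6) + 1·(-1273.3) = -1490.5
Reactants: 7·(+0.0) + 7·(+0.0) + 3·(+0.0) + 1·(-424.7) = -424.7
ΔH_rxn = (-1490.5) − (-424.7) = -1065.8 kJ/mol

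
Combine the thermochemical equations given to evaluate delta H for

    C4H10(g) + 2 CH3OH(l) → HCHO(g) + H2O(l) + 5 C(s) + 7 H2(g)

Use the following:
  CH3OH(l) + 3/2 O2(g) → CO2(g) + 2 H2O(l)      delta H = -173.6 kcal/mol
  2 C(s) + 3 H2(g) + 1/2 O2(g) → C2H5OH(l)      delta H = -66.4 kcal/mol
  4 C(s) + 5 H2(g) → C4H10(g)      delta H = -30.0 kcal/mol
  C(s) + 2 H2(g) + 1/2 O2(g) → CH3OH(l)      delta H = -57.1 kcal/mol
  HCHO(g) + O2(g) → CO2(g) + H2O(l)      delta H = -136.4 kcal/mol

delta H = 49.9 kcal/mol

equation 1 as written: -173.6 kcal/mol
equation 2: not needed.
equation 3 reversed: +30.0 kcal/mol
equation 4 reversed: +57.1 kcal/mol
equation 5 reversed: +136.4 kcal/mol
By Hess's law, delta H = (1)·(-173.6) + (-1)·(-30.0) + (-1)·(-57.1) + (-1)·(-136.4) = 49.9 kcal/mol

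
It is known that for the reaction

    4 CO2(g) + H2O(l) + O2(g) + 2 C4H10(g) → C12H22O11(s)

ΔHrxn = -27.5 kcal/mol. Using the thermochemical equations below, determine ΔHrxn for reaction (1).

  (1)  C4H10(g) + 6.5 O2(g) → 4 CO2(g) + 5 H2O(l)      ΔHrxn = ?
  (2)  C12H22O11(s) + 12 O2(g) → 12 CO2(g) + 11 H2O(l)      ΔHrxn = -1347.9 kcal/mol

ΔHrxn = -687.7 kcal/mol

(1) × 2 (×2 to match 2 C4H10(g) in the target): contributes 2·x
(2) reversed (reverse to put C12H22O11(s) on the product side): +1347.9 kcal/mol
-27.5 = (+1347.9) + 2·x
x = (-27.5 − (+1347.9)) / (2) = -687.7 kcal/mol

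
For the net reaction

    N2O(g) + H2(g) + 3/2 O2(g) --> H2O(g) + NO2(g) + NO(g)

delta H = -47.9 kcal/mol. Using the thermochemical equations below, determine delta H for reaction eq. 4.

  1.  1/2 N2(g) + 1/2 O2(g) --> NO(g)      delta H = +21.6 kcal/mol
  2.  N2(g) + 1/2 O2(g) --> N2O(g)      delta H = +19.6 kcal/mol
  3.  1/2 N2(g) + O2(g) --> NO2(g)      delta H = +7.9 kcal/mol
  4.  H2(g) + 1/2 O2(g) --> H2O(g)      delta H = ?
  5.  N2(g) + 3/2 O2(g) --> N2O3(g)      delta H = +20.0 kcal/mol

eq. 1 as written (NO(g) already on the product side): +21.6 kcal/mol
eq. 2 reversed (N2O(g) must end up as a reactant): -19.6 kcal/mol
eq. 3 as written (NO2(g) already on the product side): +7.9 kcal/mol
eq. 4 as written (H2O(g) already on the product side): contributes x
eq. 5: not needed (N2O3(g) appears nowhere else).
-47.9 = (+21.6) + (-19.6) + (+7.9) + x
x = (-47.9 − (+9.9)) / (1) = -57.8 kcal/mol

delta H = -57.8 kcal/mol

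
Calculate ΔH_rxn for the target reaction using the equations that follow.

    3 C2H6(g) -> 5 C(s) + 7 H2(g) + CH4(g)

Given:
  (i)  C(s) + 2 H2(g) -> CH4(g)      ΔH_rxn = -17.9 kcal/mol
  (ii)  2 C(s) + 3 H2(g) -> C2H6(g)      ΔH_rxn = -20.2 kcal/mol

(i) as written: -17.9 kcal/mol
(ii) reversed and × 3: (-3)·(-20.2) = +60.6 kcal/mol
Summing the manipulated equations, ΔH_rxn = (-17.9) + (+60.6) = 42.7 kcal/mol

ΔH_rxn = 42.7 kcal/mol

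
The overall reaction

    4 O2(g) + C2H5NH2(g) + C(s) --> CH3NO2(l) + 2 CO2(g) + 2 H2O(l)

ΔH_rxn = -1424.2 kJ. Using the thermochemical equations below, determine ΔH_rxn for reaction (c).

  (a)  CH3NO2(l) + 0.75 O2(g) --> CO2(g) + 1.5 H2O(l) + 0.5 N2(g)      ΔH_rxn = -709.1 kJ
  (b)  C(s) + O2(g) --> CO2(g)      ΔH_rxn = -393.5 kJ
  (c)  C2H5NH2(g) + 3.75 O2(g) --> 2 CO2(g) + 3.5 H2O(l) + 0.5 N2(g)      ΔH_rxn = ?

(a) reversed (CH3NO2(l) must end up as a product): +709.1 kJ
(b) as written (C(s) already on the reactant side): -393.5 kJ
(c) as written (C2H5NH2(g) already on the reactant side): contributes x
-1424.2 = (+709.1) + (-393.5) + x
x = (-1424.2 − (+315.6)) / (1) = -1739.8 kJ

ΔH_rxn = -1739.8 kJ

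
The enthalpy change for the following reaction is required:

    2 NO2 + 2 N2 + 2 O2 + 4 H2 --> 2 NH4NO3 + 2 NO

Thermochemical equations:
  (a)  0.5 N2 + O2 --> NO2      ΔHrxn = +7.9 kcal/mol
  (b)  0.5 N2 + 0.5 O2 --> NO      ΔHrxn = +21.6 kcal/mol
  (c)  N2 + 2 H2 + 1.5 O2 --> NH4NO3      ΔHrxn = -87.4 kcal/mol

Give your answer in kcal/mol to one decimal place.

(a) reversed and × 2 (reverse to put NO2 on the reactant side; ×2 to match 2 NO2 in the target): (-2)·(+7.9) = -15.8 kcal/mol
(b) × 2 (×2 to match 2 NO in the target): (2)·(+21.6) = +43.2 kcal/mol
(c) × 2 (scale by 2 for the 2 NH4NO3): (2)·(-87.4) = -174.8 kcal/mol
Combining the equations, ΔHrxn = (-2)·(+7.9) + (2)·(+21.6) + (2)·(-87.4) = -147.4 kcal/mol

ΔHrxn = -147.4 kcal/mol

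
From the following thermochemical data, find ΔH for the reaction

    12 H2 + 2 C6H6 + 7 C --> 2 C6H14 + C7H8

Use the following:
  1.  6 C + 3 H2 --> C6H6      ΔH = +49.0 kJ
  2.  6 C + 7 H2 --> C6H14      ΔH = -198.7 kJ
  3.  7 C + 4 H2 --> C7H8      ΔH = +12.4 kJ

ΔH = -483.0 kJ

eq. 1 reversed and × 2: (-2)·(+49.0) = -98.0 kJ
eq. 2 × 2: (2)·(-198.7) = -397.4 kJ
eq. 3 as written: +12.4 kJ
Since enthalpy is a state function, ΔH = (-98.0) + (-397.4) + (+12.4) = -483.0 kJ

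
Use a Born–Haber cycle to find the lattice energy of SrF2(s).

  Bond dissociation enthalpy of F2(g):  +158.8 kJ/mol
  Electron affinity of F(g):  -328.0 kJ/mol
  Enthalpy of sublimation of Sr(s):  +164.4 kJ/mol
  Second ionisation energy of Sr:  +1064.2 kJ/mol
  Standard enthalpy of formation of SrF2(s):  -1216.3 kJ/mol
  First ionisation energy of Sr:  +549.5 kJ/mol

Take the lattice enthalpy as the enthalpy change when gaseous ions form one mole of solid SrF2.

U = -2497.2 kJ/mol

ΔHf° = 1·ΔHsub + 1·(ΣIE) + 1·D(F2) + 2·EA + U
-1216.3 = 1·(+164.4) + 1·(+1613.7) + 1·(+158.8) + 2·(-328.0) + U
U = -1216.3 − (+1280.9) = -2497.2 kJ/mol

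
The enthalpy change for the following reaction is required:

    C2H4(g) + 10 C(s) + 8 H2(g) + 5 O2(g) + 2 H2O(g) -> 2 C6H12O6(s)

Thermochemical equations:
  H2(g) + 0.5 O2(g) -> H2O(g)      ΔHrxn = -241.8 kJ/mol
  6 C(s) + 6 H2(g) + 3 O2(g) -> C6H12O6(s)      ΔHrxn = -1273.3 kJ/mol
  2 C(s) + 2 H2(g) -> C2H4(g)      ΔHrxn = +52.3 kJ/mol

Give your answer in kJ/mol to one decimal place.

ΔHrxn = -2115.3 kJ/mol

equation 1 reversed and × 2 (H2O(g) must end up as a reactant; scale by 2 for the 2 H2O(g)): (-2)·(-241.8) = +483.6 kJ/mol
equation 2 × 2 (scale by 2 for the 2 C6H12O6(s)): (2)·(-1273.3) = -2546.6 kJ/mol
equation 3 reversed (C2H4(g) must end up as a reactant): -52.3 kJ/mol
Combining the equations, ΔHrxn = (+483.6) + (-2546.6) + (-52.3) = -2115.3 kJ/mol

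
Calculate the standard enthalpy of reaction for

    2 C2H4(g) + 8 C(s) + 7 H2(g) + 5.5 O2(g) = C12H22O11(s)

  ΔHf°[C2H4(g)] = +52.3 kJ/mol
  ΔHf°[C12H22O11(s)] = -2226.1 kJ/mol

ΔH_rxn = -2330.7 kJ/mol

ΔH°rxn = Σ nΔHf°(products) − Σ nΔHf°(reactants).
Products: 1·(-2226.1) = -2226.1
Reactants: 2·(+52.3) + 8·(+0.0) + 7·(+0.0) + 11/2·(+0.0) = +104.6
ΔH_rxn = (-2226.1) − (+104.6) = -2330.7 kJ/mol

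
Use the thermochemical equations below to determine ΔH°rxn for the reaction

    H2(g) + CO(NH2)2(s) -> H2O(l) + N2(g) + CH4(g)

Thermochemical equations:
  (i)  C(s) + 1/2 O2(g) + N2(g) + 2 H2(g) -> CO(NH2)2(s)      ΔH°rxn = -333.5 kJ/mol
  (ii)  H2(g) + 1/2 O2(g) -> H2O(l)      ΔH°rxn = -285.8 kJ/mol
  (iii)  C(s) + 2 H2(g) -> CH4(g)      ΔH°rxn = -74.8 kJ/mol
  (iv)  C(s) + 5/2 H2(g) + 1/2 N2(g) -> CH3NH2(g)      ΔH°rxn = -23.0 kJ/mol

ΔH°rxn = -27.1 kJ/mol

(i) reversed (CO(NH2)2(s) must end up as a reactant): +333.5 kJ/mol
(ii) as written (H2O(l) already on the product side): -285.8 kJ/mol
(iii) as written (CH4(g) already on the product side): -74.8 kJ/mol
(iv): not needed (CH3NH2(g) appears nowhere else).
ΔH°rxn = (+333.5) + (-285.8) + (-74.8) = -27.1 kJ/mol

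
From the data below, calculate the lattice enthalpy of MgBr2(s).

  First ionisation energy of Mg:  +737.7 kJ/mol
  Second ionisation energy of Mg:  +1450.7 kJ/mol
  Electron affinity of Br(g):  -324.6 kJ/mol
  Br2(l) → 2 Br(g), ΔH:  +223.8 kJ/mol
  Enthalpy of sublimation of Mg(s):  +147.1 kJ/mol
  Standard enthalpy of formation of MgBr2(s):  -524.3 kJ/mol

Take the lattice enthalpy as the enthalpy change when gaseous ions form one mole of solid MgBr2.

ΔHf° = 1·ΔHsub + 1·(ΣIE) + 1·D(Br2) + 2·EA + U
-524.3 = 1·(+147.1) + 1·(+2188.4) + 1·(+223.8) + 2·(-324.6) + U
U = -524.3 − (+1910.1) = -2434.4 kJ/mol

U = -2434.4 kJ/mol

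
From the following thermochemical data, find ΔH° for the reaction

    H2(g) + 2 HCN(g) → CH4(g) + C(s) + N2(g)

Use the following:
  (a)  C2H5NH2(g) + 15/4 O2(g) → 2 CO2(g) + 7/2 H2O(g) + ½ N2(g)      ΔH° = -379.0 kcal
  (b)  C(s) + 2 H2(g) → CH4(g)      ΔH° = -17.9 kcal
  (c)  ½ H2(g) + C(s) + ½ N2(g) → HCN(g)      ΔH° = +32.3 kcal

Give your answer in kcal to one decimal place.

(a): not needed.
(b) as written: -17.9 kcal
(c) reversed and × 2: (-2)·(+32.3) = -64.6 kcal
Combining the equations, ΔH° = (-17.9) + (-64.6) = -82.5 kcal

ΔH° = -82.5 kcal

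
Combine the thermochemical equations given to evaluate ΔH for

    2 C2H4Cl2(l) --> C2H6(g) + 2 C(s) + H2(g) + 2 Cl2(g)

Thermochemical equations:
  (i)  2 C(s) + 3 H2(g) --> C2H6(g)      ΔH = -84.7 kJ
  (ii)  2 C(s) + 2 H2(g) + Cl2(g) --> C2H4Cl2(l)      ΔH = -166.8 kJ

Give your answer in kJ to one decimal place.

(i) as written: -84.7 kJ
(ii) reversed and × 2: (-2)·(-166.8) = +333.6 kJ
By Hess's law, ΔH = (-84.7) + (+333.6) = 248.9 kJ

ΔH = 248.9 kJ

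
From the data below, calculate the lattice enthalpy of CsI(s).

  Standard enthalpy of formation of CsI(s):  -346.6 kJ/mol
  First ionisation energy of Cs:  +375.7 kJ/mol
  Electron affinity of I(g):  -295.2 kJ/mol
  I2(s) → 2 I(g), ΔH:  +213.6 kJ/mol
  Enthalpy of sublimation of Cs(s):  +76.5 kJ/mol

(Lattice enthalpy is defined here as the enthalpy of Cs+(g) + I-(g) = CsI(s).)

ΔHf° = 1·ΔHsub + 1·(ΣIE) + 1/2·D(I2) + 1·EA + U
-346.6 = 1·(+76.5) + 1·(+375.7) + 1/2·(+213.6) + 1·(-295.2) + U
U = -346.6 − (+263.8) = -610.4 kJ/mol

U = -610.4 kJ/mol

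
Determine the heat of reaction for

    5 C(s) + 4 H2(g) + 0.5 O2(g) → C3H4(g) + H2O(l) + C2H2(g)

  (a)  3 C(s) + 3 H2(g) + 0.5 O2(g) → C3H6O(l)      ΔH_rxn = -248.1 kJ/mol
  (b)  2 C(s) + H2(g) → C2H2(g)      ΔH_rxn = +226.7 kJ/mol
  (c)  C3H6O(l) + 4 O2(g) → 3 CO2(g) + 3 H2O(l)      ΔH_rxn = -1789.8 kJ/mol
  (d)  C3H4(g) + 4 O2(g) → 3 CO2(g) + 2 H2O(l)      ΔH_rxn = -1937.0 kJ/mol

ΔH_rxn = 125.8 kJ/mol

(a) as written: -248.1 kJ/mol
(b) as written: +226.7 kJ/mol
(c) as written: -1789.8 kJ/mol
(d) reversed: +1937.0 kJ/mol
Since enthalpy is a state function, ΔH_rxn = (1)·(-248.1) + (1)·(+226.7) + (1)·(-1789.8) + (-1)·(-1937.0) = 125.8 kJ/mol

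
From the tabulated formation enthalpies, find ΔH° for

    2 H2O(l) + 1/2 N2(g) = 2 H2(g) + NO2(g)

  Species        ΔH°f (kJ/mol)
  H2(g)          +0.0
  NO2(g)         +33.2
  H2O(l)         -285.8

Products: 2·(+0.0) + 1·(+33.2) = +33.2
Reactants: 2·(-285.8) + 1/2·(+0.0) = -571.6
ΔH° = (+33.2) − (-571.6) = 604.8 kJ/mol

ΔH° = 604.8 kJ/mol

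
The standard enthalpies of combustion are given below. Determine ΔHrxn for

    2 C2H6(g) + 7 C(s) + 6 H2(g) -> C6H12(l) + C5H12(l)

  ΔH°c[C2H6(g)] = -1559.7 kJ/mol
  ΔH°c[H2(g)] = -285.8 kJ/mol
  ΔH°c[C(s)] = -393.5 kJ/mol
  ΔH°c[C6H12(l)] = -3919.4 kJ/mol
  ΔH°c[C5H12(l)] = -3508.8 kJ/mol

With combustion enthalpies, reactants minus products:
= [2·(-1559.7) + 7·(-393.5) + 6·(-285.8)] − [1·(-3919.4) + 1·(-3508.8)]
= -160.5 kJ/mol

ΔHrxn = -160.5 kJ/mol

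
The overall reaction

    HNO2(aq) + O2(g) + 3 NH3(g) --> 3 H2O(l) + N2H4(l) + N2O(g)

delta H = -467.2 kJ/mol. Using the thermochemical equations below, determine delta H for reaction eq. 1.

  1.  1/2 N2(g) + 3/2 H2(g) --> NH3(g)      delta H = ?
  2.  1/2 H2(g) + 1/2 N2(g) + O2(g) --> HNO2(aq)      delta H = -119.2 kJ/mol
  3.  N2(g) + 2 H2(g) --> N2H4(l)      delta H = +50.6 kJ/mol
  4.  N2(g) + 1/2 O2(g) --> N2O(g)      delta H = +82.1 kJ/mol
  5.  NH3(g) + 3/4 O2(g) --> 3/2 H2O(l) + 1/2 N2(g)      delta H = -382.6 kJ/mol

delta H = -46.1 kJ/mol

eq. 1 reversed: contributes −x
eq. 2 reversed (reverse to put HNO2(aq) on the reactant side): +119.2 kJ/mol
eq. 3 as written (N2H4(l) already on the product side): +50.6 kJ/mol
eq. 4 as written (N2O(g) already on the product side): +82.1 kJ/mol
eq. 5 × 2 (scale by 2 for the 3 H2O(l)): (2)·(-382.6) = -765.2 kJ/mol
-467.2 = (+119.2) + (+50.6) + (+82.1) + (-765.2) − x
x = (-467.2 − (-513.3)) / (-1) = -46.1 kJ/mol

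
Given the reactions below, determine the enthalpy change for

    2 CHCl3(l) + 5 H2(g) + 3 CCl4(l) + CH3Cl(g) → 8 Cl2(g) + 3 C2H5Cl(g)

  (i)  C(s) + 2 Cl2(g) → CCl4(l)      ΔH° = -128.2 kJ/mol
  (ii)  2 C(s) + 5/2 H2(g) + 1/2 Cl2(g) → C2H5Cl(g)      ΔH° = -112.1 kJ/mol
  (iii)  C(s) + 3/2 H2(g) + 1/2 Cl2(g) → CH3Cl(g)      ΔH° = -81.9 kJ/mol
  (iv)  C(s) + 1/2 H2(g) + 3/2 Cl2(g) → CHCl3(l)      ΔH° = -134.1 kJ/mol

(i) reversed and × 3: (-3)·(-128.2) = +384.6 kJ/mol
(ii) × 3: (3)·(-112.1) = -336.3 kJ/mol
(iii) reversed: +81.9 kJ/mol
(iv) reversed and × 2: (-2)·(-134.1) = +268.2 kJ/mol
By Hess's law, ΔH° = (-3)·(-128.2) + (3)·(-112.1) + (-1)·(-81.9) + (-2)·(-134.1) = 398.4 kJ/mol

ΔH° = 398.4 kJ/mol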